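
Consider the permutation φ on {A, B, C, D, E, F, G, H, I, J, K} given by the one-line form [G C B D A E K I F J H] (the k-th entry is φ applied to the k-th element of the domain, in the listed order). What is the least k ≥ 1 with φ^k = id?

14

Writing φ as disjoint cycles, the cycle lengths are 7, 2, 1, 1.
The order of φ is the least common multiple of its cycle lengths: lcm(7, 2) = 14.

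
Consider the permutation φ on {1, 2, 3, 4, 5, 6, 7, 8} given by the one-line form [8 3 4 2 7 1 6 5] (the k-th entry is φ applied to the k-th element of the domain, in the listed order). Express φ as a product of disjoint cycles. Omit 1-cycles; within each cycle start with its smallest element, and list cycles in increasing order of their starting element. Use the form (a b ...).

(1 8 5 7 6)(2 3 4)

Start at 1 and follow images: 1 → 8 → 5 → 7 → 6 → 1, giving the cycle (1 8 5 7 6).
Continuing from each remaining unvisited element yields (1 8 5 7 6)(2 3 4).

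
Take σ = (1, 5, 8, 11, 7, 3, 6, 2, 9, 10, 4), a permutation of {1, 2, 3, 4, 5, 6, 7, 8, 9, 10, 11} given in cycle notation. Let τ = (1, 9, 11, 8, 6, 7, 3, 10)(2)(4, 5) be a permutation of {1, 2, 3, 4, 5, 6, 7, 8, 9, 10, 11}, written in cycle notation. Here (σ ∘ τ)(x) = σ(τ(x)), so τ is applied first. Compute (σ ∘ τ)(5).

1

τ(5) = 4, then σ(4) = 1; composing gives (σ ∘ τ)(5) = 1.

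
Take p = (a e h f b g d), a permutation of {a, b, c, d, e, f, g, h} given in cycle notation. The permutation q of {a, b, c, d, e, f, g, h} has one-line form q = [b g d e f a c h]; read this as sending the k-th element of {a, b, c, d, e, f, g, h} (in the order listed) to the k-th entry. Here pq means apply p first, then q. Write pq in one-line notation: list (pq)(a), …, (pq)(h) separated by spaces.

f c d b h g e a

For each element, apply p then q: a → e → f; b → g → c; c → c → d; d → a → b; e → h → h; f → b → g; g → d → e; h → f → a.
So pq in one-line form is f c d b h g e a.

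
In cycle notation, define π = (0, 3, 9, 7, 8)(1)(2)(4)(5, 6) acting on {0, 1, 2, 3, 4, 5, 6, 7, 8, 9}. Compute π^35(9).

9 lies in the 5-cycle (0, 3, 9, 7, 8).
Powers repeat with period 5 on this cycle, and 35 mod 5 = 0, so π^35(9) = π^0(9).
So π^35(9) = 9.

9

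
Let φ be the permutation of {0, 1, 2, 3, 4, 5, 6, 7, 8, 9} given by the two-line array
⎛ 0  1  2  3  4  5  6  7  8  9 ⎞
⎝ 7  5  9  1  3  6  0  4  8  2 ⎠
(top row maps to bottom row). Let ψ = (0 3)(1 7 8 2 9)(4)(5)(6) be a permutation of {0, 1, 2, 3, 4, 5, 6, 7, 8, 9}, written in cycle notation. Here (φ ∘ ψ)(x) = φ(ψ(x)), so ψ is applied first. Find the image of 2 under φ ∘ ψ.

2

(φ ∘ ψ)(2) = φ(ψ(2)). ψ(2) = 9, then φ(9) = 2. So (φ ∘ ψ)(2) = 2.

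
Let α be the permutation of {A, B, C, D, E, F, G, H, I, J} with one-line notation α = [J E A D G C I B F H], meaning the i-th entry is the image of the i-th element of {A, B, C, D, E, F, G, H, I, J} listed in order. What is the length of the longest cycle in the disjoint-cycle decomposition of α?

Decomposing into disjoint cycles gives (A J H B E G I F C); the longest has length 9.

9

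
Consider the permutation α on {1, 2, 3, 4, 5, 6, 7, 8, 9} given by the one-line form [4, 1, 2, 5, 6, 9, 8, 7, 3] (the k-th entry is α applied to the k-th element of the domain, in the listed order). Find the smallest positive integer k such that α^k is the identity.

14

Writing α as disjoint cycles, the cycle lengths are 7, 2.
The order is lcm(7, 2) = 14.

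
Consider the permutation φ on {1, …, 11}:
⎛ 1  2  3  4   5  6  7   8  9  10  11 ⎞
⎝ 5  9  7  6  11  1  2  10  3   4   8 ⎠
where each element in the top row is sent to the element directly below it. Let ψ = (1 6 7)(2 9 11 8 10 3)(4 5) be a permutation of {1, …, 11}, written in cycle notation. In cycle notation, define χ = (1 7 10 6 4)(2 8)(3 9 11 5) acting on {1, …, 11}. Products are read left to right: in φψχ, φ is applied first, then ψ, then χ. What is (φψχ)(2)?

Chase 2: φ(2) = 9; ψ(9) = 11; χ(11) = 5. Hence (φψχ)(2) = 5.

5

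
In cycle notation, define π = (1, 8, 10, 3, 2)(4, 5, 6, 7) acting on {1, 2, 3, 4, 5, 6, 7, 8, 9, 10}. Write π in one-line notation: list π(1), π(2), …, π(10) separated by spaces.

Reading each image from the cycles: 1→8, 2→1, 3→2, 4→5, 5→6, 6→7, 7→4, 8→10, 9→9, 10→3.
Listing these in domain order gives 8 1 2 5 6 7 4 10 9 3.

8 1 2 5 6 7 4 10 9 3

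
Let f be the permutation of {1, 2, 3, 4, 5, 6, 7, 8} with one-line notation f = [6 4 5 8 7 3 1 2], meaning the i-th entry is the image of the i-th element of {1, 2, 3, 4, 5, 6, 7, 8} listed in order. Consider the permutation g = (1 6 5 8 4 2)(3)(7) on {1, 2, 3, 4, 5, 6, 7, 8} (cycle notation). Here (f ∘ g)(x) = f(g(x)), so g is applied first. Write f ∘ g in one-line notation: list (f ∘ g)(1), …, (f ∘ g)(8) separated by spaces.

Chase each element through g then f: 1 → 6 → 3; 2 → 1 → 6; 3 → 3 → 5; 4 → 2 → 4; 5 → 8 → 2; 6 → 5 → 7; 7 → 7 → 1; 8 → 4 → 8.
Collecting the images, f ∘ g = [3 6 5 4 2 7 1 8].

3 6 5 4 2 7 1 8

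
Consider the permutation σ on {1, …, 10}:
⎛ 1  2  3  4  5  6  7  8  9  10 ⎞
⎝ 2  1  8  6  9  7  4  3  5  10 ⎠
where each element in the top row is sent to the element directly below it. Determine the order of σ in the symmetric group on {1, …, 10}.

6

Decomposing into disjoint cycles gives cycle lengths 3, 2, 2, 2, 1.
The order is lcm(3, 2, 2, 2) = 6.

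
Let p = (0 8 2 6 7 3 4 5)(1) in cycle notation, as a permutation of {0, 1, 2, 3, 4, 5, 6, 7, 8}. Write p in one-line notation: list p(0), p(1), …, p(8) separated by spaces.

Reading each image from the cycles: 0↦8, 1↦1, 2↦6, 3↦4, 4↦5, 5↦0, 6↦7, 7↦3, 8↦2.
So the one-line form is 8 1 6 4 5 0 7 3 2.

8 1 6 4 5 0 7 3 2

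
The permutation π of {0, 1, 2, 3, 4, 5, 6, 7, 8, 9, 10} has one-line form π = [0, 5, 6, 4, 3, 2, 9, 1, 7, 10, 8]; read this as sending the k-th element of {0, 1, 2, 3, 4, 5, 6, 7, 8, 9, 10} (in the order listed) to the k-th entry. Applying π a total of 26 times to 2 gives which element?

9

Tracing 2 → 6 → … returns to 2 after 8 steps, so 2 lies in an 8-cycle (1, 5, 2, 6, 9, 10, 8, 7).
On an 8-cycle, π^8 is the identity, so π^26 = π^2 there (26 ≡ 2 mod 8).
Advancing 2 steps from 2: 2 → 6 → 9.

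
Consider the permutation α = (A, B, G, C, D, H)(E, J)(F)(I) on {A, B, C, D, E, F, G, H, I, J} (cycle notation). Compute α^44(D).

D lies in the 6-cycle (A, B, G, C, D, H).
On a 6-cycle, α^6 is the identity, so α^44 = α^2 there (44 ≡ 2 mod 6).
Advancing 2 steps from D: D → H → A.

A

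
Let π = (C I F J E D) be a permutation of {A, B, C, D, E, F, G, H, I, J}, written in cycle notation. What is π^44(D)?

D lies in the 6-cycle (C I F J E D).
On a 6-cycle, π^6 is the identity, so π^44 = π^2 there (44 ≡ 2 mod 6).
Stepping 2 places around the cycle: D → C → I.

I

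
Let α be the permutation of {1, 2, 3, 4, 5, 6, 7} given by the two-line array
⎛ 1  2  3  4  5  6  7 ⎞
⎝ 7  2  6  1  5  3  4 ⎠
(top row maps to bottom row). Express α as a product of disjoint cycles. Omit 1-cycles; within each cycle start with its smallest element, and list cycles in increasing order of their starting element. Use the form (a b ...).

Iterating α from 1 gives 1 → 7 → 4 → 1; that is the 3-cycle (1 7 4).
Repeating from the next unused element and collecting all non-trivial cycles gives (1 7 4)(3 6).

(1 7 4)(3 6)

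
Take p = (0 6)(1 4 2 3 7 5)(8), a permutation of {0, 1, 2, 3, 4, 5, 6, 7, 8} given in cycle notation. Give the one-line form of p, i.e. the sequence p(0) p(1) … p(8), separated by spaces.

6 4 3 7 2 1 0 5 8

Reading each image from the cycles: 0→6, 1→4, 2→3, 3→7, 4→2, 5→1, 6→0, 7→5, 8→8.
So the one-line form is 6 4 3 7 2 1 0 5 8.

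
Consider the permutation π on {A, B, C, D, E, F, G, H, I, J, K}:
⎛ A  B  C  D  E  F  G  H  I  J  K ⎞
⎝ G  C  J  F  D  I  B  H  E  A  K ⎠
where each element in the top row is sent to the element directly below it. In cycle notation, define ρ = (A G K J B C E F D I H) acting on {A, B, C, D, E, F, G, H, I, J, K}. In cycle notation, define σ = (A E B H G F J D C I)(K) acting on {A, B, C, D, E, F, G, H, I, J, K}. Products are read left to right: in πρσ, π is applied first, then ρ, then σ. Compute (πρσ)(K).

Apply the permutations in order: π(K) = K, then ρ(K) = J, then σ(J) = D. So (πρσ)(K) = D.

D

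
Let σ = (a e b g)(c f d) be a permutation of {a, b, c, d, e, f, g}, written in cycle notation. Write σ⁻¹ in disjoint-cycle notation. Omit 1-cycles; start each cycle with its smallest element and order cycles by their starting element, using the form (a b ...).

(a g b e)(c d f)

If σ sends a → b within a cycle, σ⁻¹ sends b → a; equivalently, reverse each cycle.
Reversing each cycle of σ and rotating so the smallest element leads gives (a g b e)(c d f).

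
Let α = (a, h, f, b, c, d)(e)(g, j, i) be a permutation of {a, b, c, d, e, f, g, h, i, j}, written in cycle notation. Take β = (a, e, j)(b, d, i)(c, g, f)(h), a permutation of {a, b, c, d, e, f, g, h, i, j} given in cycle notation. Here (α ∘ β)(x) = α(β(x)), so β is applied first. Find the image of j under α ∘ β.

h

First apply β: β(j) = a, then α(a) = h. Thus (α ∘ β)(j) = h.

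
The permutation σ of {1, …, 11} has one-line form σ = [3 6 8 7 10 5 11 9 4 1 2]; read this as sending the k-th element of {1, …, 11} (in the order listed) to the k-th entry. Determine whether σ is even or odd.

even

In disjoint-cycle form the cycle lengths are 11.
A cycle is odd iff its length is even; σ has 0 even-length cycles, so sgn(σ) = (−1)^0 and σ is even.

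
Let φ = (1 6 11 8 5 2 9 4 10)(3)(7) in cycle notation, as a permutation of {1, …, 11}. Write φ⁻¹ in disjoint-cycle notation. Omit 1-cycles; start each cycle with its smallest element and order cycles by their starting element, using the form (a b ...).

The inverse reverses each cycle.
After reversing and putting each cycle's least element first, φ⁻¹ = (1 10 4 9 2 5 8 11 6).

(1 10 4 9 2 5 8 11 6)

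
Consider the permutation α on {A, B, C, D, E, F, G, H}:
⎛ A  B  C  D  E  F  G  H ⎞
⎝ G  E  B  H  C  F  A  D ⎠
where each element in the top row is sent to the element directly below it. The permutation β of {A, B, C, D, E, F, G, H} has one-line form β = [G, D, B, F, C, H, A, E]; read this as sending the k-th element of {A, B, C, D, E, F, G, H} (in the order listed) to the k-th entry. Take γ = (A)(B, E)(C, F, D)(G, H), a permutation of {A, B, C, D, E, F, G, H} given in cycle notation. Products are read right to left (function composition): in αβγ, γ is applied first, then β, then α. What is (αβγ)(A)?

A

(αβγ)(A) = α(β(γ(A))). γ(A) = A, then β(A) = G, then α(G) = A, so the result is A.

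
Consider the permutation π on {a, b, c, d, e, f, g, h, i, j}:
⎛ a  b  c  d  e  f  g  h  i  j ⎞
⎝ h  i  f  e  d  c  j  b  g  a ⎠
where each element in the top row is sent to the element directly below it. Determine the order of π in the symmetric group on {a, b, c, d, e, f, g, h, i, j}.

6

The disjoint-cycle form of π has cycle lengths 6, 2, 2.
The order is lcm(6, 2, 2) = 6.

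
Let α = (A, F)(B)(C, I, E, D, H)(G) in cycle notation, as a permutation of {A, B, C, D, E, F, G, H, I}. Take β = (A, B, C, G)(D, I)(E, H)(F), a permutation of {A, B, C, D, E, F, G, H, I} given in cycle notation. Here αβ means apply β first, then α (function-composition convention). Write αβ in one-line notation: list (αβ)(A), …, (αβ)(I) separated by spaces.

(αβ)(x) = α(β(x)). Computing each image: α(β(A)) = α(B) = B, α(β(B)) = α(C) = I, α(β(C)) = α(G) = G, α(β(D)) = α(I) = E, α(β(E)) = α(H) = C, α(β(F)) = α(F) = A, α(β(G)) = α(A) = F, α(β(H)) = α(E) = D, α(β(I)) = α(D) = H.
Hence αβ = [B I G E C A F D H].

B I G E C A F D H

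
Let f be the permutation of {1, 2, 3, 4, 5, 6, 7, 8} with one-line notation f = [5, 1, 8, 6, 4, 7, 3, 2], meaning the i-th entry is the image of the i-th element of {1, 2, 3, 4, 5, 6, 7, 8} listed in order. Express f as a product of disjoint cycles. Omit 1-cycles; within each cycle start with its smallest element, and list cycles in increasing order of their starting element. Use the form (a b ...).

From 1: 1 → 5 → 4 → 6 → 7 → 3 → 8 → 2 → 1, closing the cycle (1 5 4 6 7 3 8 2).
Repeating from the next unused element and collecting all non-trivial cycles gives (1 5 4 6 7 3 8 2).

(1 5 4 6 7 3 8 2)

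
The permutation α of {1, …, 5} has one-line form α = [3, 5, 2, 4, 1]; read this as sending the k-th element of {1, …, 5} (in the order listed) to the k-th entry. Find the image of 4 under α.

4

4 is element number 4 of the domain, and entry number 4 of the one-line form is 4, so α(4) = 4.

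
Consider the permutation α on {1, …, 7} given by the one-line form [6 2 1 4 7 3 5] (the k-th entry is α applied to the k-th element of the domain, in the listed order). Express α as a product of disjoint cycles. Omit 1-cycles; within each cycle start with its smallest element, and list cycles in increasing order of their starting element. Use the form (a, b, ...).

Start at 1 and follow images: 1 → 6 → 3 → 1, giving the cycle (1, 6, 3).
Continuing from each remaining unvisited element yields (1, 6, 3)(5, 7).

(1, 6, 3)(5, 7)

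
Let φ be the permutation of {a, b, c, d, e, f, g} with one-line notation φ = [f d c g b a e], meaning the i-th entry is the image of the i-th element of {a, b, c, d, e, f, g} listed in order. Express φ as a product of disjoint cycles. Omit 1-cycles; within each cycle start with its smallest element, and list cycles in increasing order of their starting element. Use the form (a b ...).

(a f)(b d g e)

Start at a and follow images: a → f → a, giving the cycle (a f).
Continuing from each remaining unvisited element yields (a f)(b d g e).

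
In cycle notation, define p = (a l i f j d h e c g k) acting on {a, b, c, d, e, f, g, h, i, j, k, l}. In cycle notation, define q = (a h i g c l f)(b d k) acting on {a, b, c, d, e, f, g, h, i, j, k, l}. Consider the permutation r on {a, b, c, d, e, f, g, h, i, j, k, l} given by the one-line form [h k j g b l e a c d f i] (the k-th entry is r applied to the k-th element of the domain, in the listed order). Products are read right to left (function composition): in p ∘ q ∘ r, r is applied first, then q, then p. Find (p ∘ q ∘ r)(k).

l

(p ∘ q ∘ r)(k) = p(q(r(k))). r(k) = f, then q(f) = a, then p(a) = l, so the result is l.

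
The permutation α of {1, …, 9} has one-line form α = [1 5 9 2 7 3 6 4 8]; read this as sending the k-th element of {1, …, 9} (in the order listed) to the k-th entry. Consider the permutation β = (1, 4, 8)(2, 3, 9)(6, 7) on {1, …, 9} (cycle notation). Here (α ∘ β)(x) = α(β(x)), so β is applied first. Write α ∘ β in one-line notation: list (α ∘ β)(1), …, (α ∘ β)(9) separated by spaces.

(α ∘ β)(x) = α(β(x)). Computing each image: α(β(1)) = α(4) = 2, α(β(2)) = α(3) = 9, α(β(3)) = α(9) = 8, α(β(4)) = α(8) = 4, α(β(5)) = α(5) = 7, α(β(6)) = α(7) = 6, α(β(7)) = α(6) = 3, α(β(8)) = α(1) = 1, α(β(9)) = α(2) = 5.
Hence α ∘ β = [2 9 8 4 7 6 3 1 5].

2 9 8 4 7 6 3 1 5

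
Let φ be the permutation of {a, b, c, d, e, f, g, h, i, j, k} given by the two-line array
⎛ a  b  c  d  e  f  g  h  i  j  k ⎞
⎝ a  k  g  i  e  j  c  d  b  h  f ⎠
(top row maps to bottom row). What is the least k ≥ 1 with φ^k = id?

The disjoint-cycle form of φ has cycle lengths 7, 2, 1, 1.
The order of φ is the least common multiple of its cycle lengths: lcm(7, 2) = 14.

14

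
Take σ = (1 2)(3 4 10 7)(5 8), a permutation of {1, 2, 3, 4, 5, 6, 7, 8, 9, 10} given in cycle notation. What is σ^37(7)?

7 lies in the 4-cycle (3 4 10 7).
Since the cycle has length 4, σ^37 acts on it the same as σ^1 (37 mod 4 = 1).
Stepping 1 place around the cycle: 7 → 3.

3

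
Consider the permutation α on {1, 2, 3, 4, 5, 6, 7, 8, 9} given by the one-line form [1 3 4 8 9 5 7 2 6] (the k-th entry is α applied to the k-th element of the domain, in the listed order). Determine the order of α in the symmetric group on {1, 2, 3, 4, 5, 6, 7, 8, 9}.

Decomposing into disjoint cycles gives cycle lengths 4, 3, 1, 1.
The order is lcm(4, 3) = 12.

12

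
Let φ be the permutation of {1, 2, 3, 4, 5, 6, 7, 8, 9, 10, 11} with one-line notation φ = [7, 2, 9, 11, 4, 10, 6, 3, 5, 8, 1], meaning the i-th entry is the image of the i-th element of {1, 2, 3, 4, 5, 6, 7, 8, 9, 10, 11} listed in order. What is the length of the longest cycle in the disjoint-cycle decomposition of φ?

10

Decomposing into disjoint cycles gives (1 7 6 10 8 3 9 5 4 11); the longest has length 10.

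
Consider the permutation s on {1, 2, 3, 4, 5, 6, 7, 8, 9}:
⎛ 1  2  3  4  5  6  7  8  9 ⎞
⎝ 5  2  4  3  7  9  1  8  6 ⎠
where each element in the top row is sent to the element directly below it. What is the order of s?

Decomposing into disjoint cycles gives cycle lengths 3, 2, 2, 1, 1.
The order of s is the least common multiple of its cycle lengths: lcm(3, 2, 2) = 6.

6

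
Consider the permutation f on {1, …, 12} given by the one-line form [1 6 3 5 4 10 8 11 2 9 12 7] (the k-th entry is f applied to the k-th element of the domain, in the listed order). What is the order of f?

Writing f as disjoint cycles, the cycle lengths are 4, 4, 2, 1, 1.
The order of f is the least common multiple of its cycle lengths: lcm(4, 4, 2) = 4.

4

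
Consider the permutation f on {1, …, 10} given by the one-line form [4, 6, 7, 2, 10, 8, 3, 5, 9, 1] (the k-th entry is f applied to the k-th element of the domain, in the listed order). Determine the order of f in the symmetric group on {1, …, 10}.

Writing f as disjoint cycles, the cycle lengths are 7, 2, 1.
Since disjoint cycles commute, ord(f) = lcm(7, 2) = 14.

14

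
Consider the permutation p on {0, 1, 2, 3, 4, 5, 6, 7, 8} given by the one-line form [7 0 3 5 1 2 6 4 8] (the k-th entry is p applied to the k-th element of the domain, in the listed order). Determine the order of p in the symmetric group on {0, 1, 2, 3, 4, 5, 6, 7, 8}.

12

Decomposing into disjoint cycles gives cycle lengths 4, 3, 1, 1.
The order is lcm(4, 3) = 12.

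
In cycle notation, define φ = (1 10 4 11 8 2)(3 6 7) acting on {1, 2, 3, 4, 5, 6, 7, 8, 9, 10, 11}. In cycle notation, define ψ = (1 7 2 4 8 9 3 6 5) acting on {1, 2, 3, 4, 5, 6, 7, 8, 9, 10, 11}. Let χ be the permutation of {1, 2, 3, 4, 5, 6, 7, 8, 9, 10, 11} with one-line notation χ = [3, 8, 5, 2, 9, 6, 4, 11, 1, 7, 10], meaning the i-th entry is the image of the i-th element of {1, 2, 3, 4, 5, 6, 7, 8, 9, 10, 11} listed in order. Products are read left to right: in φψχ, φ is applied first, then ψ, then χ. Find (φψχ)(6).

8

(φψχ)(6) = χ(ψ(φ(6))). φ(6) = 7, then ψ(7) = 2, then χ(2) = 8, so the result is 8.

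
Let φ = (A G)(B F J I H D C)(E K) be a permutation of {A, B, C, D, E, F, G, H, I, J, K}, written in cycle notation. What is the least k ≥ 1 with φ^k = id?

14

The disjoint cycles have lengths 7, 2, 2.
Since disjoint cycles commute, ord(φ) = lcm(7, 2, 2) = 14.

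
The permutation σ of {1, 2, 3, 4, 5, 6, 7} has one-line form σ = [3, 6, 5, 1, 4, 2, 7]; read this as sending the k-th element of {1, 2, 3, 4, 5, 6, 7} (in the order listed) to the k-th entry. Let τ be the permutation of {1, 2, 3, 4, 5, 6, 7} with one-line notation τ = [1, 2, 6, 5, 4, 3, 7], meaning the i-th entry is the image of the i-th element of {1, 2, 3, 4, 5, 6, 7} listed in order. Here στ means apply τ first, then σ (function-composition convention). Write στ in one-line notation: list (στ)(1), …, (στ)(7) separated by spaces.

(στ)(x) = σ(τ(x)). Computing each image: σ(τ(1)) = σ(1) = 3, σ(τ(2)) = σ(2) = 6, σ(τ(3)) = σ(6) = 2, σ(τ(4)) = σ(5) = 4, σ(τ(5)) = σ(4) = 1, σ(τ(6)) = σ(3) = 5, σ(τ(7)) = σ(7) = 7.
Hence στ = [3 6 2 4 1 5 7].

3 6 2 4 1 5 7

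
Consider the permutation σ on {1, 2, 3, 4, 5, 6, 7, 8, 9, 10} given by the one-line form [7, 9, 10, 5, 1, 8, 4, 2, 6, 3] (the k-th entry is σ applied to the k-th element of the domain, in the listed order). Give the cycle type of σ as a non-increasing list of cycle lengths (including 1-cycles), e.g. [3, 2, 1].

The disjoint cycles are (1, 7, 4, 5)(2, 9, 6, 8)(3, 10), with lengths 4, 4, 2 in non-increasing order.

[4, 4, 2]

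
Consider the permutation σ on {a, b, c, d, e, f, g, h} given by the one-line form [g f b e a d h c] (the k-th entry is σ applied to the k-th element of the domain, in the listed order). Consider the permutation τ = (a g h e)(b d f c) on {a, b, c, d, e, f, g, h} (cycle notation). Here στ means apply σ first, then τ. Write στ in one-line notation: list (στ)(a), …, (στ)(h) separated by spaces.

h c d a g f e b

(στ)(x) = τ(σ(x)). Computing each image: τ(σ(a)) = τ(g) = h, τ(σ(b)) = τ(f) = c, τ(σ(c)) = τ(b) = d, τ(σ(d)) = τ(e) = a, τ(σ(e)) = τ(a) = g, τ(σ(f)) = τ(d) = f, τ(σ(g)) = τ(h) = e, τ(σ(h)) = τ(c) = b.
Hence στ = [h c d a g f e b].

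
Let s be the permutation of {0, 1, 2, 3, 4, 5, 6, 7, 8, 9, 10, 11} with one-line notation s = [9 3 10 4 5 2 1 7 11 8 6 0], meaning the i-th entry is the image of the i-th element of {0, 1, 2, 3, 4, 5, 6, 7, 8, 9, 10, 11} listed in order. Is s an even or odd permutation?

odd

In disjoint-cycle form the cycle lengths are 7, 4, 1.
A cycle is odd iff its length is even; s has 1 even-length cycle, so sgn(s) = (−1)^1 and s is odd.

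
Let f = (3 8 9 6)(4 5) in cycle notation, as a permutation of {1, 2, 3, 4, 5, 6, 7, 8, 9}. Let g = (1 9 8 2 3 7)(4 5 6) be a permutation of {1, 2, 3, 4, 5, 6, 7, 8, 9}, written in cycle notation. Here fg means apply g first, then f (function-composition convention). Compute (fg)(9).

9

(fg)(9) = f(g(9)). g(9) = 8, then f(8) = 9. So (fg)(9) = 9.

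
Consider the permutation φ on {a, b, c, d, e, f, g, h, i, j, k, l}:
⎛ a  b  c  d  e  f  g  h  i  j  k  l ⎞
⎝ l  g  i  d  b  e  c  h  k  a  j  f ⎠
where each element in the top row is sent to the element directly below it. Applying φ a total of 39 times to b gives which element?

Tracing b → g → … returns to b after 10 steps, so b lies in a 10-cycle (a, l, f, e, b, g, c, i, k, j).
On a 10-cycle, φ^10 is the identity, so φ^39 = φ^9 there (39 ≡ 9 mod 10).
Stepping 9 places around the cycle: b → g → c → i → k → j → a → l → f → e.

e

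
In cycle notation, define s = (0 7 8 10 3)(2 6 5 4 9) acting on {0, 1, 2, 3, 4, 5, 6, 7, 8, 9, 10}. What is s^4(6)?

2

6 lies in the 5-cycle (2 6 5 4 9).
Advancing 4 steps from 6: 6 → 5 → 4 → 9 → 2.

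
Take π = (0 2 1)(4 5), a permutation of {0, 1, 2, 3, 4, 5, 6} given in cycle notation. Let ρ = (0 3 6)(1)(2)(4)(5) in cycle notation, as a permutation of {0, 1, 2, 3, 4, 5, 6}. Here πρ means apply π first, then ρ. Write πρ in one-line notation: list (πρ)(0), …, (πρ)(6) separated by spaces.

2 3 1 6 5 4 0

(πρ)(x) = ρ(π(x)). Computing each image: ρ(π(0)) = ρ(2) = 2, ρ(π(1)) = ρ(0) = 3, ρ(π(2)) = ρ(1) = 1, ρ(π(3)) = ρ(3) = 6, ρ(π(4)) = ρ(5) = 5, ρ(π(5)) = ρ(4) = 4, ρ(π(6)) = ρ(6) = 0.
Hence πρ = [2 3 1 6 5 4 0].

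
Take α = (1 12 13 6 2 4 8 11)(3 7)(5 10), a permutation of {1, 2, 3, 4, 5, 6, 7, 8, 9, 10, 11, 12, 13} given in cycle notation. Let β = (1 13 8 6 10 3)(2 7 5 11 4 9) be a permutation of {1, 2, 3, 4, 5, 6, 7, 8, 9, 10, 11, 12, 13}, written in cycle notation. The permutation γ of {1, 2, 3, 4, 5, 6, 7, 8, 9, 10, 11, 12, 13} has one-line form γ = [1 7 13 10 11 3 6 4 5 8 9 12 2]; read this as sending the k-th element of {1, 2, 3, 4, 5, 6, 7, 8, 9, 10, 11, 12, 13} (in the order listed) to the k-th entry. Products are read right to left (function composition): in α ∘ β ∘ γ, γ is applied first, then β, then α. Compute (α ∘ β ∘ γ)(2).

10

Apply the permutations in order: γ(2) = 7, then β(7) = 5, then α(5) = 10. So (α ∘ β ∘ γ)(2) = 10.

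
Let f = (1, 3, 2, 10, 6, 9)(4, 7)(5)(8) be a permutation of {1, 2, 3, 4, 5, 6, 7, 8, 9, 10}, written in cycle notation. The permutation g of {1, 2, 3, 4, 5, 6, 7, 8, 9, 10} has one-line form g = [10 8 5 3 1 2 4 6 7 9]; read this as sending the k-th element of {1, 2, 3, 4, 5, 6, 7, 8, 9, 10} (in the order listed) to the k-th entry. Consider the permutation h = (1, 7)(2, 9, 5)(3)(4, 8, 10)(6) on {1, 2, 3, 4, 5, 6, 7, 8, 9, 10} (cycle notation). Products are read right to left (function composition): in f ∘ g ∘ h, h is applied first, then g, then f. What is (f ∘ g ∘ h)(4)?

9

Apply the permutations in order: h(4) = 8, then g(8) = 6, then f(6) = 9. So (f ∘ g ∘ h)(4) = 9.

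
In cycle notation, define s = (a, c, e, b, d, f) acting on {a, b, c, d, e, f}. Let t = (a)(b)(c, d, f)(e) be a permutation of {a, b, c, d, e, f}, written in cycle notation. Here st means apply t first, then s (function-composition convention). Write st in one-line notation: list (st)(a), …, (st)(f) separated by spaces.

(st)(x) = s(t(x)). Computing each image: s(t(a)) = s(a) = c, s(t(b)) = s(b) = d, s(t(c)) = s(d) = f, s(t(d)) = s(f) = a, s(t(e)) = s(e) = b, s(t(f)) = s(c) = e.
Hence st = [c d f a b e].

c d f a b e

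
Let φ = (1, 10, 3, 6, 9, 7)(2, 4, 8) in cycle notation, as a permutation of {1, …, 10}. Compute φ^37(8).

8 lies in the 3-cycle (2, 4, 8).
Powers repeat with period 3 on this cycle, and 37 mod 3 = 1, so φ^37(8) = φ^1(8).
Stepping 1 place around the cycle: 8 → 2.

2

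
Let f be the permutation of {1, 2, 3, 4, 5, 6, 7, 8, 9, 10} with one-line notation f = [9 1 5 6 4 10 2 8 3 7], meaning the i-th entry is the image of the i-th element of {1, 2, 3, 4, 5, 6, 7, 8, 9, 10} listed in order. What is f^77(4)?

Tracing 4 → 6 → … returns to 4 after 9 steps, so 4 lies in a 9-cycle (1 9 3 5 4 6 10 7 2).
Since the cycle has length 9, f^77 acts on it the same as f^5 (77 mod 9 = 5).
Advancing 5 steps from 4: 4 → 6 → 10 → 7 → 2 → 1.

1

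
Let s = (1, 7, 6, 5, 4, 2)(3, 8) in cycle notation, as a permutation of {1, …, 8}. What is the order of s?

The cycle type of s is (6, 2).
Since disjoint cycles commute, ord(s) = lcm(6, 2) = 6.

6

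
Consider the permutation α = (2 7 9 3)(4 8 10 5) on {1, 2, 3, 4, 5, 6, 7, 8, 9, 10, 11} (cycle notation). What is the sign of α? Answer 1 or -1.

The cycle lengths are 4, 4, 1, 1, 1.
A cycle of length ℓ contributes ℓ−1 transpositions, so α is a product of 3 + 3 = 6 transpositions — even.

1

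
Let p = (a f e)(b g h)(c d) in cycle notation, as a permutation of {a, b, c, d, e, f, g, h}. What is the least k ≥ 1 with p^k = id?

6

The disjoint cycles have lengths 3, 3, 2.
The order of p is the least common multiple of its cycle lengths: lcm(3, 3, 2) = 6.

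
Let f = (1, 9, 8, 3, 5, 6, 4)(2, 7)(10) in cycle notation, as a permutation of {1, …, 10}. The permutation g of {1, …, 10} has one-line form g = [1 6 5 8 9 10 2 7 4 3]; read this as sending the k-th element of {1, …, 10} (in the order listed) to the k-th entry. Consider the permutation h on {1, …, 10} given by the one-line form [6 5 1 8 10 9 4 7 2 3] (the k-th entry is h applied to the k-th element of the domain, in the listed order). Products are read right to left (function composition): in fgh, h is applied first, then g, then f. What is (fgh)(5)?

5

(fgh)(5) = f(g(h(5))). h(5) = 10, then g(10) = 3, then f(3) = 5, so the result is 5.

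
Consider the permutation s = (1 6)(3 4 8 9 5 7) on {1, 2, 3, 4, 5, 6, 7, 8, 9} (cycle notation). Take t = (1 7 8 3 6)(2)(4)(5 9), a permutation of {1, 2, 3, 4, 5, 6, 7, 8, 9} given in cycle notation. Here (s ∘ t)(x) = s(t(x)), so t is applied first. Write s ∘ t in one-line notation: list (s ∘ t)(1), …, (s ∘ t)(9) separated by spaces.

3 2 1 8 5 6 9 4 7

(s ∘ t)(x) = s(t(x)). Computing each image: s(t(1)) = s(7) = 3, s(t(2)) = s(2) = 2, s(t(3)) = s(6) = 1, s(t(4)) = s(4) = 8, s(t(5)) = s(9) = 5, s(t(6)) = s(1) = 6, s(t(7)) = s(8) = 9, s(t(8)) = s(3) = 4, s(t(9)) = s(5) = 7.
Hence s ∘ t = [3 2 1 8 5 6 9 4 7].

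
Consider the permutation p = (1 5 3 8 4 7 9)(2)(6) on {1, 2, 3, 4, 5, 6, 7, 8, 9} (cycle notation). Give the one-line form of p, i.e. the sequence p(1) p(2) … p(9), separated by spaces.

Each element maps to the next entry in its cycle (wrapping to the front): 1→5, 2→2, 3→8, 4→7, 5→3, 6→6, 7→9, 8→4, 9→1.
So the one-line form is 5 2 8 7 3 6 9 4 1.

5 2 8 7 3 6 9 4 1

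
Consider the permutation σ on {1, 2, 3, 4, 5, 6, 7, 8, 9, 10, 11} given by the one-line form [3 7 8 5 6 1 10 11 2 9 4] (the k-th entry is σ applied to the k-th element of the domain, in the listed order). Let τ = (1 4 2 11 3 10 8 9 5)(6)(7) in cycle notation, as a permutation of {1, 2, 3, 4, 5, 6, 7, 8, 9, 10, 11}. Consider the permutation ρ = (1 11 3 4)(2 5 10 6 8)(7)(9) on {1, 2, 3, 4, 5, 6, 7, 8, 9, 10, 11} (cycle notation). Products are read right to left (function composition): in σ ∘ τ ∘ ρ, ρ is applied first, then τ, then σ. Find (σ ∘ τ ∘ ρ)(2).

Chase 2: ρ(2) = 5; τ(5) = 1; σ(1) = 3. Hence (σ ∘ τ ∘ ρ)(2) = 3.

3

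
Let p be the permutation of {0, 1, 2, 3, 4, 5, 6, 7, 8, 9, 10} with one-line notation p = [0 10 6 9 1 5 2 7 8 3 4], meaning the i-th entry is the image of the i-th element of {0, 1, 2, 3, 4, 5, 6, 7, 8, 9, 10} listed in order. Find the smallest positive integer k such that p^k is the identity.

Writing p as disjoint cycles, the cycle lengths are 3, 2, 2, 1, 1, 1, 1.
The order is lcm(3, 2, 2) = 6.

6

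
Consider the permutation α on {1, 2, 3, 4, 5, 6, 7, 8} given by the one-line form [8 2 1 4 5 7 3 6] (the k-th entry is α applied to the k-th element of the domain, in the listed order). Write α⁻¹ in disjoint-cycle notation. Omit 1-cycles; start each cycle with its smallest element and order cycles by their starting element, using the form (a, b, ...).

(1, 3, 7, 6, 8)

First write α in disjoint cycles: (1, 8, 6, 7, 3).
Reversing each cycle (and rotating so the smallest element leads) gives α⁻¹ = (1, 3, 7, 6, 8).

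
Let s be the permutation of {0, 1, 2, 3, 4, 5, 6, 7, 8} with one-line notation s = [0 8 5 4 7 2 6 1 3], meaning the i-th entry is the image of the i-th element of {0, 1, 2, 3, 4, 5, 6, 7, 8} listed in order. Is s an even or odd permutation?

In disjoint-cycle form the cycle lengths are 5, 2, 1, 1.
A cycle is odd iff its length is even; s has 1 even-length cycle, so sgn(s) = (−1)^1 and s is odd.

odd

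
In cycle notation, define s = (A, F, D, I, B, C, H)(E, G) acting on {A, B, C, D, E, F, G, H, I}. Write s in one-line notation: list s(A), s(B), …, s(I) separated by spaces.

F C H I G D E A B

Image by image: A↦F, B↦C, C↦H, D↦I, E↦G, F↦D, G↦E, H↦A, I↦B.
So the one-line form is F C H I G D E A B.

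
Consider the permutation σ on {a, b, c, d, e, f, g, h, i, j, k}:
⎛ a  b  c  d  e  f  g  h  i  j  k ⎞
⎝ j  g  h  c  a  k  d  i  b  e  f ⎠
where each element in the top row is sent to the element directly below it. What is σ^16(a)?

j

Tracing a → j → … returns to a after 3 steps, so a lies in a 3-cycle (a j e).
On a 3-cycle, σ^3 is the identity, so σ^16 = σ^1 there (16 ≡ 1 mod 3).
Stepping 1 place around the cycle: a → j.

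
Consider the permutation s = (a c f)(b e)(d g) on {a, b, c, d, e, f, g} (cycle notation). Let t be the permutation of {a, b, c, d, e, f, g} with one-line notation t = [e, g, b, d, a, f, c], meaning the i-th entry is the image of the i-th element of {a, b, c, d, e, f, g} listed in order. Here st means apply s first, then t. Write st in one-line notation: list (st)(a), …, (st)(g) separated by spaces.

(st)(x) = t(s(x)). Computing each image: t(s(a)) = t(c) = b, t(s(b)) = t(e) = a, t(s(c)) = t(f) = f, t(s(d)) = t(g) = c, t(s(e)) = t(b) = g, t(s(f)) = t(a) = e, t(s(g)) = t(d) = d.
Hence st = [b a f c g e d].

b a f c g e d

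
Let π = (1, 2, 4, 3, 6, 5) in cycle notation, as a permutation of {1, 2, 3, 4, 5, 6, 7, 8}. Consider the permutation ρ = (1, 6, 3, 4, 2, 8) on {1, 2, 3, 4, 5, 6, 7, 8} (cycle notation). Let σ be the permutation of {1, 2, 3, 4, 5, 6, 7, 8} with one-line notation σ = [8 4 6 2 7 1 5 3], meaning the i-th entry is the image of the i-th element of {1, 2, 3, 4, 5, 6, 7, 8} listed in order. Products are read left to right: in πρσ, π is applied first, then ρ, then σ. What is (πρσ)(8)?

8

Apply the permutations in order: π(8) = 8, then ρ(8) = 1, then σ(1) = 8. So (πρσ)(8) = 8.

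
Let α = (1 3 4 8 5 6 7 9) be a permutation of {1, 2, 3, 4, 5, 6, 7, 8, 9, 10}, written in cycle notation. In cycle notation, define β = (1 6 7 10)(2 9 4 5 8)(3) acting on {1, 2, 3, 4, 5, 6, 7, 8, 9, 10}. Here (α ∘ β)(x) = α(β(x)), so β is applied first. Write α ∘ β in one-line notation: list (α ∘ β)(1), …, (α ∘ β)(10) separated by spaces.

For each element, apply β then α: 1 → 6 → 7; 2 → 9 → 1; 3 → 3 → 4; 4 → 5 → 6; 5 → 8 → 5; 6 → 7 → 9; 7 → 10 → 10; 8 → 2 → 2; 9 → 4 → 8; 10 → 1 → 3.
Collecting the images, α ∘ β = [7 1 4 6 5 9 10 2 8 3].

7 1 4 6 5 9 10 2 8 3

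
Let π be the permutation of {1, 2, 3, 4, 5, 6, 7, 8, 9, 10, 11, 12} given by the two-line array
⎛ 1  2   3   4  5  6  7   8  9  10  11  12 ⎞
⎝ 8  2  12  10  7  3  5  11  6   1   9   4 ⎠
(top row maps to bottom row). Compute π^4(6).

10

Tracing 6 → 3 → … returns to 6 after 9 steps, so 6 lies in a 9-cycle (1, 8, 11, 9, 6, 3, 12, 4, 10).
Stepping 4 places around the cycle: 6 → 3 → 12 → 4 → 10.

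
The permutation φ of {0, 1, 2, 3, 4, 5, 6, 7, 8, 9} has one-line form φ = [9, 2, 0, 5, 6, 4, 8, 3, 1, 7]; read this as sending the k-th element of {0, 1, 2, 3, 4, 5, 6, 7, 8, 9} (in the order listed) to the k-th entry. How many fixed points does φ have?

0

No element satisfies φ(x) = x, so there are 0 fixed points.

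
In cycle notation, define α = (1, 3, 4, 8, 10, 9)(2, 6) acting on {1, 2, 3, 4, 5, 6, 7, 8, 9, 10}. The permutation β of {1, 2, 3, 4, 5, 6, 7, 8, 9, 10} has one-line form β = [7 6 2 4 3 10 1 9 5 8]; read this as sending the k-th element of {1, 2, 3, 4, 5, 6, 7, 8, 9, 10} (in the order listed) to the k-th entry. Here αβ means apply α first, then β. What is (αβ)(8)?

8

First apply α: α(8) = 10, then β(10) = 8. Thus (αβ)(8) = 8.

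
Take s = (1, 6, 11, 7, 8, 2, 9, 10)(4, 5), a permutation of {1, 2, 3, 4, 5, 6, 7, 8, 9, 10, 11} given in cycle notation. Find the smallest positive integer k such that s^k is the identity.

8

The cycle type of s is (8, 2, 1).
Since disjoint cycles commute, ord(s) = lcm(8, 2) = 8.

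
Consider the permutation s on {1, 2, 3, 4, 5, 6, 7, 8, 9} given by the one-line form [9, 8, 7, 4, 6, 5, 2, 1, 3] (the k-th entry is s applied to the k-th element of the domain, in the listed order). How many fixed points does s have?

The fixed points (elements with s(x) = x) are {4}, so there is 1.

1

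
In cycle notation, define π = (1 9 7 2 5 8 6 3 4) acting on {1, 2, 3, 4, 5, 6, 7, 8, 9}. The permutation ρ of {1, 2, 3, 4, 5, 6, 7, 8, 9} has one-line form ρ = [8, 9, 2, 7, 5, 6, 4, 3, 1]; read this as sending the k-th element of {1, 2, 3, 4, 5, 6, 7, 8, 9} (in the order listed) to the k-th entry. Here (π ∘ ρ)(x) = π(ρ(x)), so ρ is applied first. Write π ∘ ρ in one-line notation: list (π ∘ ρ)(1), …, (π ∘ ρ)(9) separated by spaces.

For each element, apply ρ then π: 1 → 8 → 6; 2 → 9 → 7; 3 → 2 → 5; 4 → 7 → 2; 5 → 5 → 8; 6 → 6 → 3; 7 → 4 → 1; 8 → 3 → 4; 9 → 1 → 9.
Collecting the images, π ∘ ρ = [6 7 5 2 8 3 1 4 9].

6 7 5 2 8 3 1 4 9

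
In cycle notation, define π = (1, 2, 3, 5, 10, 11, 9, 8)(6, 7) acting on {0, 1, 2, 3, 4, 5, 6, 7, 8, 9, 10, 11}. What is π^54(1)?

1 lies in the 8-cycle (1, 2, 3, 5, 10, 11, 9, 8).
Since the cycle has length 8, π^54 acts on it the same as π^6 (54 mod 8 = 6).
Stepping 6 places around the cycle: 1 → 2 → 3 → 5 → 10 → 11 → 9.

9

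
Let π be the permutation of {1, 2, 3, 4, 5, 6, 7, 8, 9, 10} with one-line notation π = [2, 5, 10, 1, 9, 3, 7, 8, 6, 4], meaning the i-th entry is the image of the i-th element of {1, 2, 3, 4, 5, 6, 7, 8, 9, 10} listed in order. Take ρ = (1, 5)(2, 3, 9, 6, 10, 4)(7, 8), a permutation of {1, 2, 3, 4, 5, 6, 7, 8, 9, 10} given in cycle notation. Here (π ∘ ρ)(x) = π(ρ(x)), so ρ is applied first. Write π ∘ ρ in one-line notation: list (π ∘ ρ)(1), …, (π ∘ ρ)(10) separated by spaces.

9 10 6 5 2 4 8 7 3 1

For each element, apply ρ then π: 1 → 5 → 9; 2 → 3 → 10; 3 → 9 → 6; 4 → 2 → 5; 5 → 1 → 2; 6 → 10 → 4; 7 → 8 → 8; 8 → 7 → 7; 9 → 6 → 3; 10 → 4 → 1.
Collecting the images, π ∘ ρ = [9 10 6 5 2 4 8 7 3 1].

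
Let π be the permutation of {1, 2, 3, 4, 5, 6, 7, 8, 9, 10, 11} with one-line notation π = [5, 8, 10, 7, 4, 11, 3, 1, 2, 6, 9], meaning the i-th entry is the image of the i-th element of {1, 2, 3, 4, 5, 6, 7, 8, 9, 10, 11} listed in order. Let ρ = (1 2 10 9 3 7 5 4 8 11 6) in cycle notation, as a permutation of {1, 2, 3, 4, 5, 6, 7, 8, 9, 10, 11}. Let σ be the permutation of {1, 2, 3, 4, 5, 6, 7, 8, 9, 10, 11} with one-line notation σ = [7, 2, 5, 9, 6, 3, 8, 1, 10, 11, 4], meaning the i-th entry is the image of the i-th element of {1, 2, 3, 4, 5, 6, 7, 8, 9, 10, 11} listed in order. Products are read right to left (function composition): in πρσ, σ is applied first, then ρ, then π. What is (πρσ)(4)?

10

Apply the permutations in order: σ(4) = 9, then ρ(9) = 3, then π(3) = 10. So (πρσ)(4) = 10.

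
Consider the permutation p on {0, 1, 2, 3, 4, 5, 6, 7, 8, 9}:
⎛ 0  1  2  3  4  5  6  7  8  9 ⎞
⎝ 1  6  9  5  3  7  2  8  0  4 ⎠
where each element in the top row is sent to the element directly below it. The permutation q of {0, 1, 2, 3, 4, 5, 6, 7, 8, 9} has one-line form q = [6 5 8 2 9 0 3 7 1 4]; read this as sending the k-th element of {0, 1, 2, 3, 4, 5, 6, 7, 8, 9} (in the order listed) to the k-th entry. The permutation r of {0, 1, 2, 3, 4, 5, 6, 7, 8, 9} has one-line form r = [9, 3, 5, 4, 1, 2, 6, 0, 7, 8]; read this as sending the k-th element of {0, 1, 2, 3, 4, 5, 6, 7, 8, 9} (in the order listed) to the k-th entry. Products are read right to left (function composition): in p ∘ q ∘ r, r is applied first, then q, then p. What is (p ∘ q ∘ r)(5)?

0

(p ∘ q ∘ r)(5) = p(q(r(5))). r(5) = 2, then q(2) = 8, then p(8) = 0, so the result is 0.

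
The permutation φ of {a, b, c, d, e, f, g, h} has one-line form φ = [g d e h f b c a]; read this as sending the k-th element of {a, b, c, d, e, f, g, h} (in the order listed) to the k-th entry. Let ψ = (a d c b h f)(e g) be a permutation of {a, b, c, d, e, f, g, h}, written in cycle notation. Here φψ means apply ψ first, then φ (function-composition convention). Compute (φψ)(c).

(φψ)(c) = φ(ψ(c)). ψ(c) = b, then φ(b) = d. So (φψ)(c) = d.

d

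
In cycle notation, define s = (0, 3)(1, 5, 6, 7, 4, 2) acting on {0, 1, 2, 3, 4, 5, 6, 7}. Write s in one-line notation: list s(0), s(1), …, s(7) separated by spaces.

Image by image: 0→3, 1→5, 2→1, 3→0, 4→2, 5→6, 6→7, 7→4.
Listing these in domain order gives 3 5 1 0 2 6 7 4.

3 5 1 0 2 6 7 4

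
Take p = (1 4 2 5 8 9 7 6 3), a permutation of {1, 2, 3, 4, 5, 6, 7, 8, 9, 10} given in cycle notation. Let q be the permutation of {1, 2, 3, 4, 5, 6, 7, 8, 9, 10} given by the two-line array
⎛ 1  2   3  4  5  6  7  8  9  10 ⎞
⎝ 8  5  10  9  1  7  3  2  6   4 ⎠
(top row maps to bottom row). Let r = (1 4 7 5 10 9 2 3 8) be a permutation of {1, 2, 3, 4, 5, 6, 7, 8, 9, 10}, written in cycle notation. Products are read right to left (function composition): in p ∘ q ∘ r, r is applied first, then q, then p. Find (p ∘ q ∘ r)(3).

5

(p ∘ q ∘ r)(3) = p(q(r(3))). r(3) = 8, then q(8) = 2, then p(2) = 5, so the result is 5.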